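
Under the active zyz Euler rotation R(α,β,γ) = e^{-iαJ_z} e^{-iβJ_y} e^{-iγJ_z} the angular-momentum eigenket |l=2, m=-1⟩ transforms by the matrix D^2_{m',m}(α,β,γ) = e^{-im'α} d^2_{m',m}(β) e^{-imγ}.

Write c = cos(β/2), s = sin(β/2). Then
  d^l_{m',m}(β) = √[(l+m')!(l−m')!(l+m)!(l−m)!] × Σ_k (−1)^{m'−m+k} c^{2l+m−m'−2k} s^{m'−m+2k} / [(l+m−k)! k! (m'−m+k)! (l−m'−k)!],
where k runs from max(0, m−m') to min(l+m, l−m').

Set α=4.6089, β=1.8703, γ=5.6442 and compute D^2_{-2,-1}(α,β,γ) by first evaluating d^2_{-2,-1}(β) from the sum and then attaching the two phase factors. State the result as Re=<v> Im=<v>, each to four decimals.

Re=-0.2233 Im=0.2521

Split into d^2_{-2,-1}(β=1.8703) × two z-phases.
c=cos(1.8703/2)=0.593698, s=sin(1.8703/2)=0.804688; N=√[1·24·1·6]=12.000000
Admissible k: 1..1 (factorial args all ≥0)
  k=1: (−1)^0·12.0000/(6)·0.5937^3·0.8047^1 = +0.336786
d^2_{-2,-1}(1.8703) = +0.336786
D = (-0.978656+0.205503i)·(+0.336786)·(+0.802701-0.596381i) = -0.223293+0.252121i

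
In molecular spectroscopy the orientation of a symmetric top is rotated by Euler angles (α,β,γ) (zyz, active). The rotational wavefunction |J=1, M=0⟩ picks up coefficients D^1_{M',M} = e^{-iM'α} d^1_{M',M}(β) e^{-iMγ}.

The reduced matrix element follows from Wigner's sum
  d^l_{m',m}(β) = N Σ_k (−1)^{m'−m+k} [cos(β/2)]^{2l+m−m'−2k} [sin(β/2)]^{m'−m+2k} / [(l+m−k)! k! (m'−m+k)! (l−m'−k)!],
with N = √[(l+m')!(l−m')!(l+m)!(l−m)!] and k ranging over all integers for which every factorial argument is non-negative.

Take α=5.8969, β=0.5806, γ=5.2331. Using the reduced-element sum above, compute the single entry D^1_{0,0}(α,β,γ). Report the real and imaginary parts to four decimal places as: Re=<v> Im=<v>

Re=0.8361 Im=0.0000

Split into d^1_{0,0}(β=0.5806) × two z-phases.
c=cos(0.5806/2)=0.958158, s=sin(0.5806/2)=0.286240; N=√[1·1·1·1]=1.000000
Admissible k: 0..1 (factorial args all ≥0)
  k=0: (−1)^0·1.0000/(1)·0.9582^2·0.2862^0 = +0.918067
  k=1: (−1)^1·1.0000/(1)·0.9582^0·0.2862^2 = -0.081933
d^1_{0,0}(0.5806) = +0.918067 -0.081933 = +0.836134
Attach z-rotation phases: D = e^{-i(0)(5.8969)}·(+0.836134)·e^{-i(0)(5.2331)} = +0.836134+0.000000i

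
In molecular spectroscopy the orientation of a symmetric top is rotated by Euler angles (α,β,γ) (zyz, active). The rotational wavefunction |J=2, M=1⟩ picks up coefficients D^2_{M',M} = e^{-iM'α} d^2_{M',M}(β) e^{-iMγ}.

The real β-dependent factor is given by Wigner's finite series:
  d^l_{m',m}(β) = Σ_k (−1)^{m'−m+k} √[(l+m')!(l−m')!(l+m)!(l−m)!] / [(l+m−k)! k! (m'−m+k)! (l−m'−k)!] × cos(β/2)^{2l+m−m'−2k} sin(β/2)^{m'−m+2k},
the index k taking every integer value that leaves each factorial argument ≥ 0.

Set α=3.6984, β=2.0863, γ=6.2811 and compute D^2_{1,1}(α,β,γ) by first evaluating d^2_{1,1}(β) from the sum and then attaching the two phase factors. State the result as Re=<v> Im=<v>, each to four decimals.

Re=0.4280 Im=-0.2652

Split into d^2_{1,1}(β=2.0863) × two z-phases.
With c≡cos(β/2)=0.503501 and s≡sin(β/2)=0.863995, N=[6·1·6·1]^{1/2}=6.000000
k∈{0,1} keeps every argument non-negative
  k=0: (−1)^0·6.0000/(6)·0.5035^4·0.8640^0 = +0.064269
  k=1: (−1)^1·6.0000/(2)·0.5035^2·0.8640^2 = -0.567733
d^2_{1,1}(2.0863) = +0.064269 -0.567733 = -0.503464
Phases: e^{-i·(1)·3.6984}=-0.848947+0.528479i, e^{-i·(1)·6.2811}=+0.999998+0.002085i ⇒ D=+0.427968-0.265178i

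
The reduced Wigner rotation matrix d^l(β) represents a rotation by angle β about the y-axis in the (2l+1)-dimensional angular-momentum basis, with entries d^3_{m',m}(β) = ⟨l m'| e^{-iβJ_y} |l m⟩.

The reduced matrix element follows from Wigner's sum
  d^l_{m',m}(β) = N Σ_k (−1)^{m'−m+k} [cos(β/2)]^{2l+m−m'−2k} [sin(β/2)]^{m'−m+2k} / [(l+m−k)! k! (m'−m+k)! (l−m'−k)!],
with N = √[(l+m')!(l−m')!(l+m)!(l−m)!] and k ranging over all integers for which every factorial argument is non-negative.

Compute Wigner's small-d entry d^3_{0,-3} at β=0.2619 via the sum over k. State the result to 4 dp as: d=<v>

d=-0.0097

d^3_{0,-3}(β=0.2619) via Wigner's sum:
c=cos(0.2619/2)=0.991438, s=sin(0.2619/2)=0.130576; N=√[6·6·1·720]=160.996894
k: max(0,(-3)−(0))=0 … min(3+(-3),3−(0))=0
  k=0: (−1)^3·160.9969/(36)·0.9914^3·0.1306^3 = -0.009703
d^3_{0,-3}(0.2619) = -0.009703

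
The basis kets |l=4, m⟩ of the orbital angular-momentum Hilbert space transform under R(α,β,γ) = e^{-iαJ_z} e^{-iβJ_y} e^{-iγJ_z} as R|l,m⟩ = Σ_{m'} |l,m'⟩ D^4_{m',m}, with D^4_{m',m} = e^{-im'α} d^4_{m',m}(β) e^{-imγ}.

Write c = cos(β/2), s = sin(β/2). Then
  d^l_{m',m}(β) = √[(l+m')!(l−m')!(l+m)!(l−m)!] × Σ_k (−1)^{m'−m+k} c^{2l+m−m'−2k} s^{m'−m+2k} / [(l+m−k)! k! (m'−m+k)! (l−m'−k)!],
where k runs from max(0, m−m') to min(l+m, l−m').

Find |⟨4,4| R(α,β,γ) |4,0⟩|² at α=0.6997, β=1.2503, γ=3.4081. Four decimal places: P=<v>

P=0.1800

D^4_{4,0}(0.6997,1.2503,3.4081) = e^{-i·4·0.6997}·d^4_{4,0}(1.2503)·e^{-i·0·3.4081}. Compute d first:
c=cos(1.2503/2)=0.810875, s=sin(1.2503/2)=0.585219; N=√[40320·1·24·24]=4819.161753
Admissible k: 0..0 (factorial args all ≥0)
  k=0: (−1)^4·4819.1618/(576)·0.8109^4·0.5852^4 = +0.424267
d^4_{4,0}(1.2503) = +0.424267
|D^4_{4,0}|² = |d^4_{4,0}(β)|² = (+0.424267)² = 0.180002 (the z-rotation phases have unit modulus)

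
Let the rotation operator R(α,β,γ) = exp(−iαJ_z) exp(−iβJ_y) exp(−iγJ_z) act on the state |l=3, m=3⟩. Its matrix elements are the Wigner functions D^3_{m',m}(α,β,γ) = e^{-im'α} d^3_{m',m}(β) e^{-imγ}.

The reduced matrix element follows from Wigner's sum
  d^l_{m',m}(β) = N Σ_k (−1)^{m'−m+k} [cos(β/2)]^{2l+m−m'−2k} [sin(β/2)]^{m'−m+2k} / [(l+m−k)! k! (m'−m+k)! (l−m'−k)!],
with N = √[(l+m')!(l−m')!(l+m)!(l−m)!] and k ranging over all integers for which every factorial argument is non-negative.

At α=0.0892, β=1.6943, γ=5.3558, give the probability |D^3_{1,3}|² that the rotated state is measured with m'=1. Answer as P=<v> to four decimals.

First d^3_{1,3}(β=1.6943), then the phase factors e^{-i(1)α} and e^{-i(3)γ}:
Half-angle: c=0.662122, s=0.749396. N=√(24·2·720·1)=185.903201
The bounds max(0,m−m')=2 and min(l+m,l−m')=2 give 1 term
  k=2: (−1)^0·185.9032/(48)·0.6621^4·0.7494^2 = +0.418042
d^3_{1,3}(1.6943) = +0.418042
|D^3_{1,3}|² = |d^3_{1,3}(β)|² = (+0.418042)² = 0.174759 (the z-rotation phases have unit modulus)

P=0.1748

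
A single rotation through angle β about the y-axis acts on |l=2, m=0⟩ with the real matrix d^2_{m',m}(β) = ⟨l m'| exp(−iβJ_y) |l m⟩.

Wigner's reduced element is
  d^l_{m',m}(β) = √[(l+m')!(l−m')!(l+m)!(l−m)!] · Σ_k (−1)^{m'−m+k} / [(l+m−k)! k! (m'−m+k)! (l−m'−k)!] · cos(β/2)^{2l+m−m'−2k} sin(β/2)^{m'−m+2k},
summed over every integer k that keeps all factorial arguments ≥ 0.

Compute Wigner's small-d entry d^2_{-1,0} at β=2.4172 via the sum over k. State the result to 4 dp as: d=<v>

d=-0.6078

d^2_{-1,0}(β=2.4172) via Wigner's sum:
c=cos(2.4172/2)=0.354329, s=sin(2.4172/2)=0.935121; N=√[1·6·2·2]=4.898979
Admissible k: 1..2 (factorial args all ≥0)
  k=1: (−1)^0·4.8990/(2)·0.3543^3·0.9351^1 = +0.101897
  k=2: (−1)^1·4.8990/(2)·0.3543^1·0.9351^3 = -0.709717
d^2_{-1,0}(2.4172) = +0.101897 -0.709717 = -0.607820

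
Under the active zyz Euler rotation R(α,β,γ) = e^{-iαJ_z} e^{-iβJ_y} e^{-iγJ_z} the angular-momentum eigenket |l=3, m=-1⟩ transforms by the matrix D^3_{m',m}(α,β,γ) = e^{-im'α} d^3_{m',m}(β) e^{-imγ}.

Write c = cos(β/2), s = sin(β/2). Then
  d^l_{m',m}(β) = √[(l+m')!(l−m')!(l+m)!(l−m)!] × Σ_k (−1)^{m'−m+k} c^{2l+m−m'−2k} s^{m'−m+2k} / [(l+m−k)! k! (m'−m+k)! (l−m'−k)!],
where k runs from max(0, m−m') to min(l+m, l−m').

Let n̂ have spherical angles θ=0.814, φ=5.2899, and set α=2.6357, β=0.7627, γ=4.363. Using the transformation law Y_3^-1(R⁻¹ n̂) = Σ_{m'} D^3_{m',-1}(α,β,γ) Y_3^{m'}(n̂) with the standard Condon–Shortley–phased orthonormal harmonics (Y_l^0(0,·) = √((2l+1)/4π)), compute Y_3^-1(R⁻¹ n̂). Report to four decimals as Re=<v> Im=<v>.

Re=-0.0005 Im=-0.3183

Need the full column D^3_{m',-1} for m'=−3..3 at α=2.6357, β=0.7627, γ=4.363.
cos(β/2)=0.928163, sin(β/2)=0.372174
d^3_{-3,-1}: single k=2 term ⇒ +0.398139;  D = +0.380793-0.116239i
d^3_{-2,-1}: k∈[1..2] ⇒ +0.810713 -0.260700 = +0.550014;  D = -0.537974-0.114452i
d^3_{-1,-1}: k∈[0..2] ⇒ +0.639360 -0.822392 +0.099171 = -0.083861;  D = -0.063294-0.055013i
d^3_{0,-1}: k∈[0..2] ⇒ -0.888092 +0.428373 -0.022959 = -0.482677;  D = +0.165232+0.453515i
d^3_{1,-1}: k∈[0..2] ⇒ +0.616794 -0.132228 +0.002658 = +0.487224;  D = -0.075941+0.481269i
d^3_{2,-1}: k∈[0..1] ⇒ -0.260700 +0.020958 = -0.239741;  D = -0.147443+0.189041i
d^3_{3,-1}: single k=0 term ⇒ +0.064014;  D = -0.058898+0.025076i
Y_3^{m'}(θ=0.814,φ=5.2899) and Σ D·Y over m':
  (+0.3808-0.1162i)·(-0.1582+0.0258i)  (-0.5380-0.1145i)·(-0.1498+0.3393i)  (-0.0633-0.0550i)·(+0.1741+0.2672i)  (+0.1652+0.4535i)·(-0.1647+0.0000i)  (-0.0759+0.4813i)·(-0.1741+0.2672i)  (-0.1474+0.1890i)·(-0.1498-0.3393i)  (-0.0589+0.0251i)·(+0.1582+0.0258i)
Y_3^-1(R⁻¹ n̂) = -0.000461-0.318271i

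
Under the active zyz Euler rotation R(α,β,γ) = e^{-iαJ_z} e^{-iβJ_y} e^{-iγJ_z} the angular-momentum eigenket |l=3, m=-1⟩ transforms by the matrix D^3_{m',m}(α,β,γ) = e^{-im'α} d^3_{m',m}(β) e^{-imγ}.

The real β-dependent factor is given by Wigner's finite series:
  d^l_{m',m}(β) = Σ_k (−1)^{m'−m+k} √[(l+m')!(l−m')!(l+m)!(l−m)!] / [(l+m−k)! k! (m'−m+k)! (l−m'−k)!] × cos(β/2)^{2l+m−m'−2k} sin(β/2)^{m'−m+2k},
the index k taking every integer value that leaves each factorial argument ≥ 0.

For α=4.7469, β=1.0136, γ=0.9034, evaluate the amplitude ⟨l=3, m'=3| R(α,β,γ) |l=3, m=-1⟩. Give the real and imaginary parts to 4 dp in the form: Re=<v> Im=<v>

Re=0.1179 Im=-0.1145

Split into d^3_{3,-1}(β=1.0136) × two z-phases.
c=cos(1.0136/2)=0.874302, s=sin(1.0136/2)=0.485382; N=√[720·1·2·24]=185.903201
Admissible k: 0..0 (factorial args all ≥0)
  k=0: (−1)^4·185.9032/(48)·0.8743^2·0.4854^4 = +0.164325
d^3_{3,-1}(1.0136) = +0.164325
Phases: e^{-i·(3)·4.7469}=-0.103348-0.994645i, e^{-i·(-1)·0.9034}=+0.618943+0.785436i ⇒ D=+0.117864-0.114502i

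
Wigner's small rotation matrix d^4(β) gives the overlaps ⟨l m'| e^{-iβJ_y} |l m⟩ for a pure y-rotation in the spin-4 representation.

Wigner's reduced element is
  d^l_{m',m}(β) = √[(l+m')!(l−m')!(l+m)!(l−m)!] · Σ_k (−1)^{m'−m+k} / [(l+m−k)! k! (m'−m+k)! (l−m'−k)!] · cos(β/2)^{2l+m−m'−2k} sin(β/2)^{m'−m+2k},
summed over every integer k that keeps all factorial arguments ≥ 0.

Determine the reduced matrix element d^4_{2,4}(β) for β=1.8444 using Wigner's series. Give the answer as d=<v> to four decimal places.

d=0.1633

d^4_{2,4}(β=1.8444) via Wigner's sum:
Half-angle: c=0.604068, s=0.796932. N=√(720·2·40320·1)=7619.763776
The bounds max(0,m−m')=2 and min(l+m,l−m')=2 give 1 term
  k=2: (−1)^0·7619.7638/(1440)·0.6041^6·0.7969^2 = +0.163282
d^4_{2,4}(1.8444) = +0.163282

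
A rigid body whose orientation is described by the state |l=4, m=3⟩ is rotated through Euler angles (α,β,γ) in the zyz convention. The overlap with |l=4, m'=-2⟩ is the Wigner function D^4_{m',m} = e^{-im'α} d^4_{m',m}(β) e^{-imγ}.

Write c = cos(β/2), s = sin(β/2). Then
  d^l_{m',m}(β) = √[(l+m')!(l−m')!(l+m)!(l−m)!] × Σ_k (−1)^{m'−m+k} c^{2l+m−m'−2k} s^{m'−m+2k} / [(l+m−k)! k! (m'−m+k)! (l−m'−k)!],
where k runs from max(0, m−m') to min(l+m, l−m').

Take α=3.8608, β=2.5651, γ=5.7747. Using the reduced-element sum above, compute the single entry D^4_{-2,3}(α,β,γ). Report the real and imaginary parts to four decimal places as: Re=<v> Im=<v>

Re=0.5739 Im=-0.1031

Split into d^4_{-2,3}(β=2.5651) × two z-phases.
With c≡cos(β/2)=0.284271 and s≡sin(β/2)=0.958744, N=[2·720·5040·1]^{1/2}=2693.993318
k∈{5,6} keeps every argument non-negative
  k=5: (−1)^0·2693.9933/(240)·0.2843^3·0.9587^5 = +0.208880
  k=6: (−1)^1·2693.9933/(720)·0.2843^1·0.9587^7 = -0.791982
d^4_{-2,3}(2.5651) = +0.208880 -0.791982 = -0.583102
D = (+0.131995+0.991250i)·(-0.583102)·(+0.045325+0.998972i) = +0.573917-0.103085i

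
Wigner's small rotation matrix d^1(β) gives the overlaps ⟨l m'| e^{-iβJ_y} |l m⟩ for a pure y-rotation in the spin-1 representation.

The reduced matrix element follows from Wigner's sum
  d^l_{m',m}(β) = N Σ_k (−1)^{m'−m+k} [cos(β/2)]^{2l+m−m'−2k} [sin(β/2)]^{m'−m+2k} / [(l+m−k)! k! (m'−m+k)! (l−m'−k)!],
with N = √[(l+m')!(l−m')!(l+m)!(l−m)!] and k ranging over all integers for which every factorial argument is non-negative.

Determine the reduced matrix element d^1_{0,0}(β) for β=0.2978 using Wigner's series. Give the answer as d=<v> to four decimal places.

d^1_{0,0}(β=0.2978) via Wigner's sum:
Half-angle: c=0.988935, s=0.148350. N=√(1·1·1·1)=1.000000
k: max(0,(0)−(0))=0 … min(1+(0),1−(0))=1
  k=0: (−1)^0·1.0000/(1)·0.9889^2·0.1484^0 = +0.977992
  k=1: (−1)^1·1.0000/(1)·0.9889^0·0.1484^2 = -0.022008
d^1_{0,0}(0.2978) = +0.977992 -0.022008 = +0.955984

d=0.9560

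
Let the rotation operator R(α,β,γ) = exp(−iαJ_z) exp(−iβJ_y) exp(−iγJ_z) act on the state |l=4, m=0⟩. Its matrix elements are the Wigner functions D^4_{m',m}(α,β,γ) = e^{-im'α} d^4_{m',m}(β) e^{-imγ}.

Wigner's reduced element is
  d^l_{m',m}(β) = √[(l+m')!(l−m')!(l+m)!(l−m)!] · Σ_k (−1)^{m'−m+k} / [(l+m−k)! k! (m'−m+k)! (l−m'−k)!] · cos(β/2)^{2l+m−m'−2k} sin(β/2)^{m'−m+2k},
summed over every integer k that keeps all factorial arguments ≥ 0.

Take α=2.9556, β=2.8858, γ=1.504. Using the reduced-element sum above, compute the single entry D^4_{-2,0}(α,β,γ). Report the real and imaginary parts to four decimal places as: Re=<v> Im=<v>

D^4_{-2,0}(2.9556,2.8858,1.504) = e^{-i·-2·2.9556}·d^4_{-2,0}(2.8858)·e^{-i·0·1.504}. Compute d first:
With c≡cos(β/2)=0.127548 and s≡sin(β/2)=0.991832, N=[2·720·24·24]^{1/2}=910.735966
Admissible k: 2..4 (factorial args all ≥0)
  k=2: (−1)^0·910.7360/(96)·0.1275^6·0.9918^2 = +0.000040
  k=3: (−1)^1·910.7360/(36)·0.1275^4·0.9918^4 = -0.006479
  k=4: (−1)^2·910.7360/(96)·0.1275^2·0.9918^6 = +0.146926
d^4_{-2,0}(2.8858) = +0.000040 -0.006479 +0.146926 = +0.140486
Phases: e^{-i·(-2)·2.9556}=+0.931608-0.363466i, e^{-i·(0)·1.504}=+1.000000+0.000000i ⇒ D=+0.130878-0.051062i

Re=0.1309 Im=-0.0511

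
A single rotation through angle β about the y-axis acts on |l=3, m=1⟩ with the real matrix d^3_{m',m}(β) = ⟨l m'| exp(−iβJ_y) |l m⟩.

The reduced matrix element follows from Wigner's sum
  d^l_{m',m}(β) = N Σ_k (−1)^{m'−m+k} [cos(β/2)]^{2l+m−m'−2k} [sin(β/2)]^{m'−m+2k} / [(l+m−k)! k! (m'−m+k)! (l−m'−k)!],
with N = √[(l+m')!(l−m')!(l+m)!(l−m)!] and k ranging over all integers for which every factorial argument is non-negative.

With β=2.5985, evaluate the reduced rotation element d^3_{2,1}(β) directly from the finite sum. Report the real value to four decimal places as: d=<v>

d=0.1049

d^3_{2,1}(β=2.5985) via Wigner's sum:
With c≡cos(β/2)=0.268221 and s≡sin(β/2)=0.963357, N=[120·1·24·2]^{1/2}=75.894664
k: max(0,(1)−(2))=0 … min(3+(1),3−(2))=1
  k=0: (−1)^1·75.8947/(24)·0.2682^5·0.9634^1 = -0.004229
  k=1: (−1)^2·75.8947/(12)·0.2682^3·0.9634^3 = +0.109112
d^3_{2,1}(2.5985) = -0.004229 +0.109112 = +0.104883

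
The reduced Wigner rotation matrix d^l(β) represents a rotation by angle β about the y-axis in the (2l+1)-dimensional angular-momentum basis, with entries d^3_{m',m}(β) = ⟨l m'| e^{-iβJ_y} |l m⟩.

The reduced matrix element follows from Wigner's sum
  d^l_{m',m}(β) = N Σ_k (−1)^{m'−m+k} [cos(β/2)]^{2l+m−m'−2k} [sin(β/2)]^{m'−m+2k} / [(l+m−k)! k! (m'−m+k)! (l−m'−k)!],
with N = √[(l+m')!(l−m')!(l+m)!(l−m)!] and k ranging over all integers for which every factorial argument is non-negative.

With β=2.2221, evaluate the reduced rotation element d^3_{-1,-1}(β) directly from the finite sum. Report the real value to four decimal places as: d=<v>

d=0.5205

d^3_{-1,-1}(β=2.2221) via Wigner's sum:
Half-angle: c=0.443721, s=0.896165. N=√(2·24·2·24)=48.000000
k: max(0,(-1)−(-1))=0 … min(3+(-1),3−(-1))=2
  k=0: (−1)^0·48.0000/(48)·0.4437^6·0.8962^0 = +0.007632
  k=1: (−1)^1·48.0000/(6)·0.4437^4·0.8962^2 = -0.249061
  k=2: (−1)^2·48.0000/(8)·0.4437^2·0.8962^4 = +0.761944
d^3_{-1,-1}(2.2221) = +0.007632 -0.249061 +0.761944 = +0.520515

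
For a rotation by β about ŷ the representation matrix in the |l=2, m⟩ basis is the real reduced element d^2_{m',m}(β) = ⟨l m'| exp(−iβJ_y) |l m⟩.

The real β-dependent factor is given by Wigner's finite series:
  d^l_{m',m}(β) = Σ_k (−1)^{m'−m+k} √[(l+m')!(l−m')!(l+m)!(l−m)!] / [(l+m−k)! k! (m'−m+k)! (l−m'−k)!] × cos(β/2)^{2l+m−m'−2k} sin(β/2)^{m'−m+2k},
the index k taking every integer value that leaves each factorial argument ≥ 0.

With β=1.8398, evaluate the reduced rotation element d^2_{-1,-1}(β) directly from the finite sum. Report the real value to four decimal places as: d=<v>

d=-0.5623

d^2_{-1,-1}(β=1.8398) via Wigner's sum:
Half-angle: c=0.605900, s=0.795541. N=√(1·6·1·6)=6.000000
k: max(0,(-1)−(-1))=0 … min(2+(-1),2−(-1))=1
  k=0: (−1)^0·6.0000/(6)·0.6059^4·0.7955^0 = +0.134773
  k=1: (−1)^1·6.0000/(2)·0.6059^2·0.7955^2 = -0.697024
d^2_{-1,-1}(1.8398) = +0.134773 -0.697024 = -0.562251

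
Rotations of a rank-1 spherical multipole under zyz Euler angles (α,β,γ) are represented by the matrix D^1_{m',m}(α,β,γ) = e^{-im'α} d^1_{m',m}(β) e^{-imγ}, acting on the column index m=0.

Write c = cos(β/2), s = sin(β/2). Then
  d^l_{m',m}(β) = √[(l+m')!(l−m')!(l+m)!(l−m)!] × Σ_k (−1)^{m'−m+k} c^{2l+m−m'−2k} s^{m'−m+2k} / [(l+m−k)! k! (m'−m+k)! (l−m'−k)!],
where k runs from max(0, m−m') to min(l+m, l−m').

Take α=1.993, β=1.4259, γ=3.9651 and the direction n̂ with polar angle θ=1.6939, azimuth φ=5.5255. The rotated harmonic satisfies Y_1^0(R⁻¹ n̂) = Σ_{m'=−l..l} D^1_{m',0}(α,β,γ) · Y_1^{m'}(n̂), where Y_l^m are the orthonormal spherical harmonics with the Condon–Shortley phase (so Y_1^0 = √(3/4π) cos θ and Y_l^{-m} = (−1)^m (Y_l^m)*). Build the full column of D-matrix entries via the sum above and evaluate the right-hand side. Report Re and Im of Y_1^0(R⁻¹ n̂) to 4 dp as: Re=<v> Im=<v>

Need the full column D^1_{m',0} for m'=−1..1 at α=1.993, β=1.4259, γ=3.9651.
cos(β/2)=0.756436, sin(β/2)=0.654068
d^1_{-1,0}: single k=1 term ⇒ +0.699697;  D = -0.286716+0.638255i
d^1_{0,0}: k∈[0..1] ⇒ +0.572195 -0.427805 = +0.144390;  D = +0.144390+0.000000i
d^1_{1,0}: single k=0 term ⇒ -0.699697;  D = +0.286716+0.638255i
Y_1^{m'}(θ=1.6939,φ=5.5255) and Σ D·Y over m':
  (-0.2867+0.6383i)·(+0.2491+0.2356i)  (+0.1444+0.0000i)·(-0.0600+0.0000i)  (+0.2867+0.6383i)·(-0.2491+0.2356i)
Y_1^0(R⁻¹ n̂) = -0.452290+0.000000i

Re=-0.4523 Im=0.0000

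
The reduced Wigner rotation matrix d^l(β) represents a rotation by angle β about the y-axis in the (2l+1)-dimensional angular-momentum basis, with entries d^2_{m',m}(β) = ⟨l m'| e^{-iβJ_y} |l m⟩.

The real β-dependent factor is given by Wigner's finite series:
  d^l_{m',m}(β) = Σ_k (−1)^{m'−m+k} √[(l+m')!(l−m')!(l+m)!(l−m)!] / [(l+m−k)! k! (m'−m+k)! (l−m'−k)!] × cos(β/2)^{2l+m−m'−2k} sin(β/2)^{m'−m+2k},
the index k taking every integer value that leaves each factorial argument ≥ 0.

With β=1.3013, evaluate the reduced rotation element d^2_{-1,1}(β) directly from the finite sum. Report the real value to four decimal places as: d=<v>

d^2_{-1,1}(β=1.3013) via Wigner's sum:
Half-angle: c=0.795690, s=0.605704. N=√(1·6·6·1)=6.000000
Admissible k: 2..3 (factorial args all ≥0)
  k=2: (−1)^0·6.0000/(2)·0.7957^2·0.6057^2 = +0.696835
  k=3: (−1)^1·6.0000/(6)·0.7957^0·0.6057^4 = -0.134599
d^2_{-1,1}(1.3013) = +0.696835 -0.134599 = +0.562236

d=0.5622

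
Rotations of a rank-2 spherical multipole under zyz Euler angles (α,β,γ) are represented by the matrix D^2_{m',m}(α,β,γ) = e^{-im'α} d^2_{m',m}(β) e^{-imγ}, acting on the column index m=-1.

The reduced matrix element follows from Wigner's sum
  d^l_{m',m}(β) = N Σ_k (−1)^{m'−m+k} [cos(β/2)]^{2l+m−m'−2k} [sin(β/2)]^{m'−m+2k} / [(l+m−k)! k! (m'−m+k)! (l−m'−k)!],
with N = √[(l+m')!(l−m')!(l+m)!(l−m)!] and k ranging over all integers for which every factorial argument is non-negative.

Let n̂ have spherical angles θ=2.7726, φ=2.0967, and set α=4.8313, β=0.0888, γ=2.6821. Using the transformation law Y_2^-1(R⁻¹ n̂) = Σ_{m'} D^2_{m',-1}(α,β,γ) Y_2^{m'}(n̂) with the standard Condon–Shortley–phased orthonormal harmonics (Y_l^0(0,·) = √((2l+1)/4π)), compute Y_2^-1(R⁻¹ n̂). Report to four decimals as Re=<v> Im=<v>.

Need the full column D^2_{m',-1} for m'=−2..2 at α=4.8313, β=0.0888, γ=2.6821.
cos(β/2)=0.999014, sin(β/2)=0.044385
d^2_{-2,-1}: single k=1 term ⇒ +0.088509;  D = +0.086343-0.019459i
d^2_{-1,-1}: k∈[0..1] ⇒ +0.996064 -0.005899 = +0.990165;  D = +0.330750+0.933291i
d^2_{0,-1}: k∈[0..1] ⇒ -0.108400 +0.000214 = -0.108187;  D = +0.096965-0.047980i
d^2_{1,-1}: k∈[0..1] ⇒ +0.005899 -0.000004 = +0.005895;  D = -0.003223-0.004936i
d^2_{2,-1}: single k=0 term ⇒ -0.000175;  D = -0.000134+0.000112i
Y_2^{m'}(θ=2.7726,φ=2.0967) and Σ D·Y over m':
  (+0.0863-0.0195i)·(-0.0249+0.0436i)  (+0.3308+0.9333i)·(+0.1305+0.2248i)  (+0.0970-0.0480i)·(+0.5077+0.0000i)  (-0.0032-0.0049i)·(-0.1305+0.2248i)  (-0.0001+0.0001i)·(-0.0249-0.0436i)
Y_2^-1(R⁻¹ n̂) = -0.117159+0.175915i

Re=-0.1172 Im=0.1759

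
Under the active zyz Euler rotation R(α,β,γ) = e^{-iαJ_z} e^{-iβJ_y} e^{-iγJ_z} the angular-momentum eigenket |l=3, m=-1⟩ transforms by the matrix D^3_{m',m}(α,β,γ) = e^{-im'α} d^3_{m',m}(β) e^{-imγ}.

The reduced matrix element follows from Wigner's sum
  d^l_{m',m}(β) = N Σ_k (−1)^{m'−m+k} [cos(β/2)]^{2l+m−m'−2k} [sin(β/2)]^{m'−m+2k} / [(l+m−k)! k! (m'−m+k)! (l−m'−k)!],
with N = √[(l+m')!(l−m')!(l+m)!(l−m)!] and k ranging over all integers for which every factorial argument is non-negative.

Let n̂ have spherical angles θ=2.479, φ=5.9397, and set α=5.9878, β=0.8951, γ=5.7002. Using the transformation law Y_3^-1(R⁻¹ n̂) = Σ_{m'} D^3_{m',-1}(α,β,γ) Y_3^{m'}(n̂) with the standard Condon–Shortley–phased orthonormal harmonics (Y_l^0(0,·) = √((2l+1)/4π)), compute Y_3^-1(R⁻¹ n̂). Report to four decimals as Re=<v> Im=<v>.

Need the full column D^3_{m',-1} for m'=−3..3 at α=5.9878, β=0.8951, γ=5.7002.
cos(β/2)=0.901510, sin(β/2)=0.432758
d^3_{-3,-1}: single k=2 term ⇒ +0.479091;  D = +0.048618-0.476618i
d^3_{-2,-1}: k∈[1..2] ⇒ +0.814888 -0.375558 = +0.439330;  D = +0.169885-0.405154i
d^3_{-1,-1}: k∈[0..2] ⇒ +0.536814 -0.989607 +0.171030 = -0.281763;  D = -0.179879+0.216873i
d^3_{0,-1}: k∈[0..2] ⇒ -0.892666 +0.617105 -0.047401 = -0.322961;  D = -0.269615+0.177796i
d^3_{1,-1}: k∈[0..2] ⇒ +0.742205 -0.228041 +0.006569 = +0.520733;  D = +0.499345-0.147707i
d^3_{2,-1}: k∈[0..1] ⇒ -0.375558 +0.043271 = -0.332287;  D = -0.332277-0.002587i
d^3_{3,-1}: single k=0 term ⇒ +0.110400;  D = +0.105365+0.032960i
Y_3^{m'}(θ=2.479,φ=5.9397) and Σ D·Y over m':
  (+0.0486-0.4766i)·(+0.0500+0.0833i)  (+0.1699-0.4052i)·(-0.2357-0.1934i)  (-0.1799+0.2169i)·(+0.3946+0.1411i)  (-0.2696+0.1778i)·(-0.0317+0.0000i)  (+0.4993-0.1477i)·(-0.3946+0.1411i)  (-0.3323-0.0026i)·(-0.2357+0.1934i)  (+0.1054+0.0330i)·(-0.0500+0.0833i)
Y_3^-1(R⁻¹ n̂) = -0.274661+0.169684i

Re=-0.2747 Im=0.1697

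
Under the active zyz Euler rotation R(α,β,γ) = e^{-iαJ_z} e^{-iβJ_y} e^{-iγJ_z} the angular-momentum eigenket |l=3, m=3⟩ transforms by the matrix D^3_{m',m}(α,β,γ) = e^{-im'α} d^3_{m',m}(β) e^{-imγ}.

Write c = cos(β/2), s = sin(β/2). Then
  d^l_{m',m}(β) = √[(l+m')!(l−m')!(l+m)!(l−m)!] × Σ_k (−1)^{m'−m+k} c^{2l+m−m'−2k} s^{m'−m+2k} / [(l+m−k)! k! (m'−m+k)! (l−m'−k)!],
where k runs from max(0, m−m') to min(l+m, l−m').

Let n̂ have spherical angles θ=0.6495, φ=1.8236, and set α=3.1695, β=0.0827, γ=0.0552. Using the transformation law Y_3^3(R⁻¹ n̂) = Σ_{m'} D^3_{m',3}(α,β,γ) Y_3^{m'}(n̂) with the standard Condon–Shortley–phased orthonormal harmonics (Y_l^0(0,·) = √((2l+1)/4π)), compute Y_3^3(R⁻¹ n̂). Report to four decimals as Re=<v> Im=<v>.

Re=0.0158 Im=-0.0858

Need the full column D^3_{m',3} for m'=−3..3 at α=3.1695, β=0.0827, γ=0.0552.
cos(β/2)=0.999145, sin(β/2)=0.041338
d^3_{-3,3}: single k=6 term ⇒ +0.000000;  D = -0.000000+0.000000i
d^3_{-2,3}: single k=5 term ⇒ +0.000000;  D = +0.000000-0.000000i
d^3_{-1,3}: single k=4 term ⇒ +0.000011;  D = -0.000011+0.000002i
d^3_{0,3}: single k=3 term ⇒ +0.000315;  D = +0.000311-0.000052i
d^3_{1,3}: single k=2 term ⇒ +0.006596;  D = -0.006473+0.001268i
d^3_{2,3}: single k=1 term ⇒ +0.100826;  D = +0.098364-0.022142i
d^3_{3,3}: single k=0 term ⇒ +0.994882;  D = -0.964120+0.245484i
Y_3^{m'}(θ=0.6495,φ=1.8236) and Σ D·Y over m':
  (-0.0000+0.0000i)·(+0.0635+0.0670i)  (+0.0000-0.0000i)·(-0.2604+0.1442i)  (-0.0000+0.0000i)·(-0.1061-0.4109i)  (+0.0003-0.0001i)·(+0.0509+0.0000i)  (-0.0065+0.0013i)·(+0.1061-0.4109i)  (+0.0984-0.0221i)·(-0.2604-0.1442i)  (-0.9641+0.2455i)·(-0.0635+0.0670i)
Y_3^3(R⁻¹ n̂) = +0.015793-0.085799i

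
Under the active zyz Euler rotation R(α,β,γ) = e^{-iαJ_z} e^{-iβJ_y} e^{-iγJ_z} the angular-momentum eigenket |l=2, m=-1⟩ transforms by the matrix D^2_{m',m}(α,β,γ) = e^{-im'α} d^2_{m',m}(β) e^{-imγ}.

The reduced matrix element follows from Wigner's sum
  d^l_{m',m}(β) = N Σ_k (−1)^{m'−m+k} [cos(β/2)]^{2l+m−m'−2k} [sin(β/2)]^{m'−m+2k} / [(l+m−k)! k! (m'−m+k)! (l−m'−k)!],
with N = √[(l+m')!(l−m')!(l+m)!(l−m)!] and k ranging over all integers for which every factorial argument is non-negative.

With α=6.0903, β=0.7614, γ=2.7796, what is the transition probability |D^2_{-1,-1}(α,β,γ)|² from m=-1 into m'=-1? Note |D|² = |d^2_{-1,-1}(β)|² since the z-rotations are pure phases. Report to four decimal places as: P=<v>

First d^2_{-1,-1}(β=0.7614), then the phase factors e^{-i(-1)α} and e^{-i(-1)γ}:
c=cos(0.7614/2)=0.928405, s=sin(0.7614/2)=0.371570; N=√[1·6·1·6]=6.000000
The bounds max(0,m−m')=0 and min(l+m,l−m')=1 give 2 terms
  k=0: (−1)^0·6.0000/(6)·0.9284^4·0.3716^0 = +0.742933
  k=1: (−1)^1·6.0000/(2)·0.9284^2·0.3716^2 = -0.357008
d^2_{-1,-1}(0.7614) = +0.742933 -0.357008 = +0.385924
|D^2_{-1,-1}|² = |d^2_{-1,-1}(β)|² = (+0.385924)² = 0.148938 (the z-rotation phases have unit modulus)

P=0.1489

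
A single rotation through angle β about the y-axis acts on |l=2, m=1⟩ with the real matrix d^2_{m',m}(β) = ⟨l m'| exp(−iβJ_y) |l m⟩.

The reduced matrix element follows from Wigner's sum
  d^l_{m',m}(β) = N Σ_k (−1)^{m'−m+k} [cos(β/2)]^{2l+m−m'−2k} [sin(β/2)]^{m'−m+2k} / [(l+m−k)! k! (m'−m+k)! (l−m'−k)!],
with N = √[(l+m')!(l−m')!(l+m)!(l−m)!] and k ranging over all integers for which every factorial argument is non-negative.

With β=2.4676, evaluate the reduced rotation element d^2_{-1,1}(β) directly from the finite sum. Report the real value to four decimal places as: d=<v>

d^2_{-1,1}(β=2.4676) via Wigner's sum:
With c≡cos(β/2)=0.330654 and s≡sin(β/2)=0.943752, N=[1·6·6·1]^{1/2}=6.000000
k: max(0,(1)−(-1))=2 … min(2+(1),2−(-1))=3
  k=2: (−1)^0·6.0000/(2)·0.3307^2·0.9438^2 = +0.292135
  k=3: (−1)^1·6.0000/(6)·0.3307^0·0.9438^4 = -0.793290
d^2_{-1,1}(2.4676) = +0.292135 -0.793290 = -0.501154

d=-0.5012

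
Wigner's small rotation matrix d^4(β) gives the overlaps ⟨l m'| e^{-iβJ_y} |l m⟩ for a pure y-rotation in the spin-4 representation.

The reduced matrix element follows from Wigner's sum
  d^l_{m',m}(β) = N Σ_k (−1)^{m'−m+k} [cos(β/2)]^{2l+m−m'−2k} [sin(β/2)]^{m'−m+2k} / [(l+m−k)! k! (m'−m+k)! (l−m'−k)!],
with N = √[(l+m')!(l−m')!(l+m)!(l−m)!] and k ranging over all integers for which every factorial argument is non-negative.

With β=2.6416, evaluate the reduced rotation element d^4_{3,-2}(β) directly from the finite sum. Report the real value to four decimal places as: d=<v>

d^4_{3,-2}(β=2.6416) via Wigner's sum:
With c≡cos(β/2)=0.247400 and s≡sin(β/2)=0.968913, N=[5040·1·2·720]^{1/2}=2693.993318
k∈{0,1} keeps every argument non-negative
  k=0: (−1)^5·2693.9933/(240)·0.2474^3·0.9689^5 = -0.145148
  k=1: (−1)^6·2693.9933/(720)·0.2474^1·0.9689^7 = +0.742094
d^4_{3,-2}(2.6416) = -0.145148 +0.742094 = +0.596946

d=0.5969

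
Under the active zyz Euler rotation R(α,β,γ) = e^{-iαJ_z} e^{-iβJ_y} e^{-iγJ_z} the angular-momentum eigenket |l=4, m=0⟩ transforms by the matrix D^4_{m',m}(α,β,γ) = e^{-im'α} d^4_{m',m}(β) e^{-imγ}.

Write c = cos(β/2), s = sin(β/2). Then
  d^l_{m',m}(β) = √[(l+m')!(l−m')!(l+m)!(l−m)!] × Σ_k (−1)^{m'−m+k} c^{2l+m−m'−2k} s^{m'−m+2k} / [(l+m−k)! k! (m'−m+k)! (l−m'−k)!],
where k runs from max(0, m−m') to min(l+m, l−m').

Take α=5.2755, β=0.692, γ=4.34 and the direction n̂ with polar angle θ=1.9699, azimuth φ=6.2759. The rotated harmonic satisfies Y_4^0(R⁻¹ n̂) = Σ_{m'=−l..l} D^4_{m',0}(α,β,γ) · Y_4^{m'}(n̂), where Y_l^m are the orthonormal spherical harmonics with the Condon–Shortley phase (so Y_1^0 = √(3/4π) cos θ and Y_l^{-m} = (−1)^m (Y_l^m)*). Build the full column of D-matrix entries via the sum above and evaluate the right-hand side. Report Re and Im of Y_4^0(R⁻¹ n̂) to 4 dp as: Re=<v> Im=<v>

Re=0.3163 Im=0.0000

Need the full column D^4_{m',0} for m'=−4..4 at α=5.2755, β=0.692, γ=4.34.
cos(β/2)=0.940737, sin(β/2)=0.339138
d^4_{-4,0}: single k=4 term ⇒ +0.086681;  D = -0.054616+0.067311i
d^4_{-3,0}: k∈[3..4] ⇒ +0.340042 -0.044192 = +0.295849;  D = -0.293773-0.034987i
d^4_{-2,0}: k∈[2..4] ⇒ +0.756279 -0.262099 +0.012774 = +0.506953;  D = -0.218027-0.457674i
d^4_{-1,0}: k∈[1..4] ⇒ +0.988935 -0.771143 +0.100219 -0.002171 = +0.315841;  D = +0.168602-0.267075i
d^4_{0,0}: k∈[0..4] ⇒ +0.613402 -1.275500 +0.372974 -0.021543 +0.000175 = -0.310493;  D = -0.310493+0.000000i
d^4_{1,0}: k∈[0..3] ⇒ -0.988935 +0.771143 -0.100219 +0.002171 = -0.315841;  D = -0.168602-0.267075i
d^4_{2,0}: k∈[0..2] ⇒ +0.756279 -0.262099 +0.012774 = +0.506953;  D = -0.218027+0.457674i
d^4_{3,0}: k∈[0..1] ⇒ -0.340042 +0.044192 = -0.295849;  D = +0.293773-0.034987i
d^4_{4,0}: single k=0 term ⇒ +0.086681;  D = -0.054616-0.067311i
Y_4^{m'}(θ=1.9699,φ=6.2759) and Σ D·Y over m':
  (-0.0546+0.0673i)·(+0.3188+0.0093i)  (-0.2938-0.0350i)·(-0.3804-0.0083i)  (-0.2180-0.4577i)·(+0.0162+0.0002i)  (+0.1686-0.2671i)·(+0.3291+0.0024i)  (-0.3105+0.0000i)·(-0.0774+0.0000i)  (-0.1686-0.2671i)·(-0.3291+0.0024i)  (-0.2180+0.4577i)·(+0.0162-0.0002i)  (+0.2938-0.0350i)·(+0.3804-0.0083i)  (-0.0546-0.0673i)·(+0.3188-0.0093i)
Y_4^0(R⁻¹ n̂) = +0.316299-0.000000i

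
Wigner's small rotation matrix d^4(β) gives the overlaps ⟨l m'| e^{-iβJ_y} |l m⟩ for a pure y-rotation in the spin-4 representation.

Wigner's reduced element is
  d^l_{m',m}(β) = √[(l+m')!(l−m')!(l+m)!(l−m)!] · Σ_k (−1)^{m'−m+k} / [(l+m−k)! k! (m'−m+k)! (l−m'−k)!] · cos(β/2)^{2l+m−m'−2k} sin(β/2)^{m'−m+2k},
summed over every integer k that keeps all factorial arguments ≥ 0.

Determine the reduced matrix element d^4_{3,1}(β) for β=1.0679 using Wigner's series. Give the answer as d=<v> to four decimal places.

d^4_{3,1}(β=1.0679) via Wigner's sum:
With c≡cos(β/2)=0.860803 and s≡sin(β/2)=0.508937, N=[5040·1·120·6]^{1/2}=1904.940944
k∈{0,1} keeps every argument non-negative
  k=0: (−1)^2·1904.9409/(240)·0.8608^6·0.5089^2 = +0.836418
  k=1: (−1)^3·1904.9409/(144)·0.8608^4·0.5089^4 = -0.487296
d^4_{3,1}(1.0679) = +0.836418 -0.487296 = +0.349122

d=0.3491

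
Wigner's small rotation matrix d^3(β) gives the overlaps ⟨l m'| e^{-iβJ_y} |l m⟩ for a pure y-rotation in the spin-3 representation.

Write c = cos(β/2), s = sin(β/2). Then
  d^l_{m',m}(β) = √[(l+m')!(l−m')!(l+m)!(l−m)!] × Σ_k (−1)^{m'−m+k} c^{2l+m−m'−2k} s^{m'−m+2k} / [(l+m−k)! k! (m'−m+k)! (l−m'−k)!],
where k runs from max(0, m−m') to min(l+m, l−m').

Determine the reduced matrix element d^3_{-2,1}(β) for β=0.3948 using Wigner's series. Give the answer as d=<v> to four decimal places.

d^3_{-2,1}(β=0.3948) via Wigner's sum:
Half-angle: c=0.980580, s=0.196120. N=√(1·120·24·2)=75.894664
Admissible k: 3..4 (factorial args all ≥0)
  k=3: (−1)^0·75.8947/(12)·0.9806^3·0.1961^3 = +0.044983
  k=4: (−1)^1·75.8947/(24)·0.9806^1·0.1961^5 = -0.000900
d^3_{-2,1}(0.3948) = +0.044983 -0.000900 = +0.044083

d=0.0441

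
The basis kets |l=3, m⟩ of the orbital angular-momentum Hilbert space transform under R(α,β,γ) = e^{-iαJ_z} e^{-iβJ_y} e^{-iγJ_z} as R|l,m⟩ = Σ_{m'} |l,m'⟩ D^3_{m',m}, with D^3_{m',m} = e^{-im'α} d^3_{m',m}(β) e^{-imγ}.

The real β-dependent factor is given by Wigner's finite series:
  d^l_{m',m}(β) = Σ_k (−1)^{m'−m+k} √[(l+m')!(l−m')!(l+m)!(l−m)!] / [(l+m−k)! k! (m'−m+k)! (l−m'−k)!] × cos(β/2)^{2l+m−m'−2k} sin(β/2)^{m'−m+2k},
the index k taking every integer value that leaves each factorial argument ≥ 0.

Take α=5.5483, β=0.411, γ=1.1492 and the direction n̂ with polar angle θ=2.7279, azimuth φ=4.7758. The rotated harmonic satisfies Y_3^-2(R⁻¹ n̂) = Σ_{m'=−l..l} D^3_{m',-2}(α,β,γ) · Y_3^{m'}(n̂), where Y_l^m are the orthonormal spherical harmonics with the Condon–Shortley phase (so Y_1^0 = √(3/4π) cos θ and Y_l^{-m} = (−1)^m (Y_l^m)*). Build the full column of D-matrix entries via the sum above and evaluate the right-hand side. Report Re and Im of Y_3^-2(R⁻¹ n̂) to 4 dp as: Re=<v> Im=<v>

Need the full column D^3_{m',-2} for m'=−3..3 at α=5.5483, β=0.411, γ=1.1492.
cos(β/2)=0.978959, sin(β/2)=0.204057
d^3_{-3,-2}: single k=1 term ⇒ +0.449417;  D = +0.447443+0.042068i
d^3_{-2,-2}: k∈[0..1] ⇒ +0.880212 -0.191218 = +0.688993;  D = +0.465681+0.507792i
d^3_{-1,-2}: k∈[0..1] ⇒ -0.580194 +0.050417 = -0.529777;  D = -0.003858-0.529763i
d^3_{0,-2}: k∈[0..1] ⇒ +0.209469 -0.009101 = +0.200368;  D = -0.133261+0.149629i
d^3_{1,-2}: k∈[0..1] ⇒ -0.050417 +0.001095 = -0.049322;  D = +0.049033-0.005331i
d^3_{2,-2}: k∈[0..1] ⇒ +0.008308 -0.000072 = +0.008236;  D = -0.006671-0.004829i
d^3_{3,-2}: single k=0 term ⇒ -0.000848;  D = +0.000176+0.000830i
Y_3^{m'}(θ=2.7279,φ=4.7758) and Σ D·Y over m':
  (+0.4474+0.0421i)·(-0.0051-0.0266i)  (+0.4657+0.5078i)·(+0.1500-0.0191i)  (-0.0039-0.5298i)·(+0.0263+0.4139i)  (-0.1333+0.1496i)·(-0.4073+0.0000i)  (+0.0490-0.0053i)·(-0.0263+0.4139i)  (-0.0067-0.0048i)·(+0.1500+0.0191i)  (+0.0002+0.0008i)·(+0.0051-0.0266i)
Y_3^-2(R⁻¹ n̂) = +0.351851-0.001742i

Re=0.3519 Im=-0.0017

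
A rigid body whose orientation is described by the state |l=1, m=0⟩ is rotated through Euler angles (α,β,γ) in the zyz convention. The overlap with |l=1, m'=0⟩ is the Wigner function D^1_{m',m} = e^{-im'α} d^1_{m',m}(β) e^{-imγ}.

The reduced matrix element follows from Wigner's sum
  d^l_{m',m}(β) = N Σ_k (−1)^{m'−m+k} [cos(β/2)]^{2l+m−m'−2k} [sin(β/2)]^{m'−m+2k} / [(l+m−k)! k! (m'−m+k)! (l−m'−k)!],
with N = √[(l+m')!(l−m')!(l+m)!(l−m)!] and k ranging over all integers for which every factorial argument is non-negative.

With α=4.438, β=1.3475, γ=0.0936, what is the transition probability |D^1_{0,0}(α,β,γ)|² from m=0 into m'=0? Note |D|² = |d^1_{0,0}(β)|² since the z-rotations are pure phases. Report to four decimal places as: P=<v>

P=0.0490

Split into d^1_{0,0}(β=1.3475) × two z-phases.
c=cos(1.3475/2)=0.781487, s=sin(1.3475/2)=0.623921; N=√[1·1·1·1]=1.000000
Admissible k: 0..1 (factorial args all ≥0)
  k=0: (−1)^0·1.0000/(1)·0.7815^2·0.6239^0 = +0.610723
  k=1: (−1)^1·1.0000/(1)·0.7815^0·0.6239^2 = -0.389277
d^1_{0,0}(1.3475) = +0.610723 -0.389277 = +0.221445
|D^1_{0,0}|² = |d^1_{0,0}(β)|² = (+0.221445)² = 0.049038 (the z-rotation phases have unit modulus)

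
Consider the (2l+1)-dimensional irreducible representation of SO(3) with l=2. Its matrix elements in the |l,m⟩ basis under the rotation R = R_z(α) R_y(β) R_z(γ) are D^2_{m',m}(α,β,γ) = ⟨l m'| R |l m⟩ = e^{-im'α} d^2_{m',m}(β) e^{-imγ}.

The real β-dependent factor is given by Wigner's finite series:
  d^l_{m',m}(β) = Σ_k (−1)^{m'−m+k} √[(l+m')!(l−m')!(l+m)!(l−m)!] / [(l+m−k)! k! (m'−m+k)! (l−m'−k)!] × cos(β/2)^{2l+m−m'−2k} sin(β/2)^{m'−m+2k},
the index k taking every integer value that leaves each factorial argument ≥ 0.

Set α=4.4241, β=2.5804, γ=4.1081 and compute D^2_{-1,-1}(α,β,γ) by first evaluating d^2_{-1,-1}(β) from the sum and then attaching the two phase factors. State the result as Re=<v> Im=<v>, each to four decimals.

First d^2_{-1,-1}(β=2.5804), then the phase factors e^{-i(-1)α} and e^{-i(-1)γ}:
With c≡cos(β/2)=0.276929 and s≡sin(β/2)=0.960890, N=[1·6·1·6]^{1/2}=6.000000
The bounds max(0,m−m')=0 and min(l+m,l−m')=1 give 2 terms
  k=0: (−1)^0·6.0000/(6)·0.2769^4·0.9609^0 = +0.005881
  k=1: (−1)^1·6.0000/(2)·0.2769^2·0.9609^2 = -0.212425
d^2_{-1,-1}(2.5804) = +0.005881 -0.212425 = -0.206543
Attach z-rotation phases: D = e^{-i(-1)(4.4241)}·(-0.206543)·e^{-i(-1)(4.1081)} = +0.129587-0.160834i

Re=0.1296 Im=-0.1608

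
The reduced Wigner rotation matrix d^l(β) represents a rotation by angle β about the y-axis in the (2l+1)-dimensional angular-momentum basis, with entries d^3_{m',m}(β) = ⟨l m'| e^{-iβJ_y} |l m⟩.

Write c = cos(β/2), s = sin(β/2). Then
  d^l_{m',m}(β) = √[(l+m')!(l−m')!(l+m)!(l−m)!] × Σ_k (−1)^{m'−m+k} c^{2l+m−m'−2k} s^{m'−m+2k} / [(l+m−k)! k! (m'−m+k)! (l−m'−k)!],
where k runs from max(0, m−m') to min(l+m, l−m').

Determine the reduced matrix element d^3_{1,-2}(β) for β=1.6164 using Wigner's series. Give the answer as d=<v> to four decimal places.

d=-0.3564

d^3_{1,-2}(β=1.6164) via Wigner's sum:
With c≡cos(β/2)=0.690801 and s≡sin(β/2)=0.723045, N=[24·2·1·120]^{1/2}=75.894664
The bounds max(0,m−m')=0 and min(l+m,l−m')=1 give 2 terms
  k=0: (−1)^3·75.8947/(12)·0.6908^3·0.7230^3 = -0.788106
  k=1: (−1)^4·75.8947/(24)·0.6908^1·0.7230^5 = +0.431697
d^3_{1,-2}(1.6164) = -0.788106 +0.431697 = -0.356409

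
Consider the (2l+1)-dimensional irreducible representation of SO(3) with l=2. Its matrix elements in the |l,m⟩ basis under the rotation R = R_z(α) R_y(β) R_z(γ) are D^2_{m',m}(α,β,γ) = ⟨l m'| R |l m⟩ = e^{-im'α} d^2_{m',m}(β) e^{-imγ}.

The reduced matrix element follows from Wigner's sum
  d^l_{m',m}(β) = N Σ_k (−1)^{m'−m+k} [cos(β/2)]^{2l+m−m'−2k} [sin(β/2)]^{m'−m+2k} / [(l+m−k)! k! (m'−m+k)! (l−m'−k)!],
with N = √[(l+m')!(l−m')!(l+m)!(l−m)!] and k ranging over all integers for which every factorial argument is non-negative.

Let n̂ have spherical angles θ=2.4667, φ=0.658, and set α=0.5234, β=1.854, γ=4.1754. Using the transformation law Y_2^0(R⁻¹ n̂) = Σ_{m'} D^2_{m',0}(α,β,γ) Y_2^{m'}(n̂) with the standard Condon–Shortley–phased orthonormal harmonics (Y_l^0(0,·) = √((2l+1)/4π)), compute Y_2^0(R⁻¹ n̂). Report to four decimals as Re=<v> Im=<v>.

Re=0.3095 Im=0.0000

Need the full column D^2_{m',0} for m'=−2..2 at α=0.5234, β=1.854, γ=4.1754.
cos(β/2)=0.600236, sin(β/2)=0.799823
d^2_{-2,0}: single k=2 term ⇒ +0.564557;  D = +0.282473+0.488808i
d^2_{-1,0}: k∈[1..2] ⇒ +0.423678 -0.752279 = -0.328601;  D = -0.284610-0.164244i
d^2_{0,0}: k∈[0..2] ⇒ +0.129804 -0.921917 +0.409237 = -0.382876;  D = -0.382876+0.000000i
d^2_{1,0}: k∈[0..1] ⇒ -0.423678 +0.752279 = +0.328601;  D = +0.284610-0.164244i
d^2_{2,0}: single k=0 term ⇒ +0.564557;  D = +0.282473-0.488808i
Y_2^{m'}(θ=2.4667,φ=0.658) and Σ D·Y over m':
  (+0.2825+0.4888i)·(+0.0380-0.1459i)  (-0.2846-0.1642i)·(-0.2982+0.2305i)  (-0.3829+0.0000i)·(+0.2614+0.0000i)  (+0.2846-0.1642i)·(+0.2982+0.2305i)  (+0.2825-0.4888i)·(+0.0380+0.1459i)
Y_2^0(R⁻¹ n̂) = +0.309496+0.000000i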